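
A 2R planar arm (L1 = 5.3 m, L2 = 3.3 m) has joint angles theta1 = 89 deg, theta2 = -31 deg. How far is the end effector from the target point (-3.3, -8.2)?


End effector via forward kinematics:
x = L1*cos(t1) + L2*cos(t1+t2) = 1.8412
y = L1*sin(t1) + L2*sin(t1+t2) = 8.0978
Distance to target:
d = sqrt((-3.3 - 1.8412)^2 + (-8.2 - 8.0978)^2)
= sqrt(26.4323 + 265.6167)
= 17.0894 m


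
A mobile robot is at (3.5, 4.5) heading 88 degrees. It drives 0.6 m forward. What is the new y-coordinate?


y_new = y0 + d*sin(theta)
= 4.5 + 0.6*sin(88)
= 4.5 + 0.5996
= 5.0996


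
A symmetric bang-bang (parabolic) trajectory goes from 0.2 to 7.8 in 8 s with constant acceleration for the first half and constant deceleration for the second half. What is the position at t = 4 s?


Symmetric rest-to-rest: each phase covers (pf-p0)/2 in time T/2. 0.5*a*(T/2)^2 = (pf-p0)/2 => a = 4*(pf-p0)/T^2
a = 4*(7.8-0.2)/8^2 = 0.475
t = 4 is in the acceleration phase (t <= T/2).
p = p0 + 0.5*a*t^2 = 0.2 + 0.5*0.475*4^2
= 4.0


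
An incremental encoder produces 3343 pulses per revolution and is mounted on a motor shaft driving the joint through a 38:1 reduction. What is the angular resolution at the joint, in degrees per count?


counts per rev = 3343
effective counts at joint = 3343 * 38 = 127034
resolution = 360 / 127034
= 0.0028 deg/count


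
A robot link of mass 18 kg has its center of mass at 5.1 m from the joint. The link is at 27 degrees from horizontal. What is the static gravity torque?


tau = m*g*L*cos(angle)
= 18 * 9.81 * 5.1 * cos(27 deg)
= 18 * 9.81 * 5.1 * 0.891
= 802.4031 Nm


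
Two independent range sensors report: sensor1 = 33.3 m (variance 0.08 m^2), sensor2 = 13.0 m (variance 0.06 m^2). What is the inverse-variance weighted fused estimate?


w1 = (1/var1) / (1/var1 + 1/var2)
   = 12.5 / (12.5 + 16.6667) = 0.4286
w2 = 1 - w1 = 0.5714
fused = w1*s1 + w2*s2 = 14.2714 + 7.4286
= 21.7 m


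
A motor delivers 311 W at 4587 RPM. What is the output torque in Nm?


omega = 4587 * 2*pi/60 = 480.3495 rad/s
tau = P / omega = 311 / 480.3495
= 0.6474 Nm


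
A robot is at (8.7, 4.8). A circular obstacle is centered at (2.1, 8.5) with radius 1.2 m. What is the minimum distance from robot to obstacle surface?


center_dist = sqrt((8.7-2.1)^2 + (4.8-8.5)^2)
= sqrt(43.56 + 13.69)
= 7.5664
min_dist = center_dist - radius = 7.5664 - 1.2 = 6.3664 m


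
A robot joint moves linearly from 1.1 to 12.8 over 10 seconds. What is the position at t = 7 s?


s = t/T = 7/10 = 0.7
p(t) = p0 + (pf-p0)*s
= 1.1 + (12.8 - 1.1) * 0.7
= 9.29


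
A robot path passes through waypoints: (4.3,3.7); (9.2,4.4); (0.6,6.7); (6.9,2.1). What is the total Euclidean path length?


Segment lengths:
  seg1 = sqrt((4.9)^2 + (0.7)^2) = 4.9497
  seg2 = sqrt((-8.6)^2 + (2.3)^2) = 8.9022
  seg3 = sqrt((6.3)^2 + (-4.6)^2) = 7.8006
Total = 21.6526


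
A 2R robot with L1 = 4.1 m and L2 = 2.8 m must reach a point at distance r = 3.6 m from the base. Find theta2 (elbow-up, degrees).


cos(theta2) = (r^2 - L1^2 - L2^2) / (2*L1*L2)
cos(theta2) = (12.96 - 16.81 - 7.84) / 22.96
cos(theta2) = -0.509146
theta2 = 120.607 degrees


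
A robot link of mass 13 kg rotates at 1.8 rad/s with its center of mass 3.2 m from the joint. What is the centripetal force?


F = m * omega^2 * r
= 13 * 1.8^2 * 3.2
= 13 * 3.24 * 3.2
= 134.784 N


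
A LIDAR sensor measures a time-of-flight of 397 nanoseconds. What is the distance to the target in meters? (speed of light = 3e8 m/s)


tof = 397 ns = 3.97e-07 s
dist = c * tof / 2
= 3e8 * 3.97e-07 / 2
= 59.55 m


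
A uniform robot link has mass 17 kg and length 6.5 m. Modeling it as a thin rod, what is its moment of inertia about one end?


I = (1/3) * m * L^2
= (1/3) * 17 * 6.5^2
= 0.333333 * 17 * 42.25
= 239.4167 kg*m^2


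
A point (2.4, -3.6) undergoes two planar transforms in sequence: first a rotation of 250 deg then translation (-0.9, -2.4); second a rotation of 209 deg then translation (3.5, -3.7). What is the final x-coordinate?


After transform 1:
x1 = cos(250)*2.4 - sin(250)*-3.6 + -0.9 = -5.1037
y1 = sin(250)*2.4 + cos(250)*-3.6 + -2.4 = -3.424
After transform 2:
x2 = cos(209)*-5.1037 - sin(209)*-3.424 + 3.5
= 6.3038


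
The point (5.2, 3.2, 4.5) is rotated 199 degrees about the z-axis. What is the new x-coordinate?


Rotation about z-axis: x' = x*cos(theta) - y*sin(theta)
= 5.2 * -0.9455 - 3.2 * -0.3256
= -3.8749


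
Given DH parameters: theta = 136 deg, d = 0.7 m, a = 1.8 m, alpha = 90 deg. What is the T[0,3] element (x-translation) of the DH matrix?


T[0,3] = a * cos(theta)
= 1.8 * cos(136 deg)
= 1.8 * -0.7193
= -1.2948


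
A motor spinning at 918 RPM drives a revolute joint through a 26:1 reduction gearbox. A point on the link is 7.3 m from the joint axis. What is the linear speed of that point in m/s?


omega_motor = 918 * 2*pi/60 = 96.1327 rad/s
omega_joint = omega_motor / 26 = 3.6974 rad/s
v = omega_joint * r = 3.6974 * 7.3
= 26.9911 m/s


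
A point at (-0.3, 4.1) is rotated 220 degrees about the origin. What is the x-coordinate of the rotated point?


x' = x*cos(theta) - y*sin(theta)
cos(220 deg) = -0.766, sin(220 deg) = -0.6428
x' = -0.3 * -0.766 - 4.1 * -0.6428
= 0.2298 - -2.6354
= 2.8652


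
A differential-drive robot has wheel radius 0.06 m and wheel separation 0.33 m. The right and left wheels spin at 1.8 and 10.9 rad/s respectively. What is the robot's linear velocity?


vR = r*wR = 0.06*1.8 = 0.108 m/s
vL = r*wL = 0.06*10.9 = 0.654 m/s
v = (vR+vL)/2 = 0.381 m/s
omega = (vR-vL)/L = -1.6545 rad/s
linear velocity = 0.381 m/s


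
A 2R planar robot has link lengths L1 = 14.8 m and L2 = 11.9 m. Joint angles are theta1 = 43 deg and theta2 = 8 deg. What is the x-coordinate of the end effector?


Convert angles to radians: theta1 = 0.7505, theta2 = 0.1396
x = L1*cos(theta1) + L2*cos(theta1+theta2)
x = 10.824 + 7.4889
x = 18.3129


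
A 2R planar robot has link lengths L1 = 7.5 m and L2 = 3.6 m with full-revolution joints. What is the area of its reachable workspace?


r_max = L1 + L2 = 11.1 m
r_min = |L1 - L2| = 3.9 m
Area = pi*(r_max^2 - r_min^2)
= pi*(123.21 - 15.21)
= pi * 108.0
= 339.292 m^2


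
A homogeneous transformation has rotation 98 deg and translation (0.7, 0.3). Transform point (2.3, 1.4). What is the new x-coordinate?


x' = cos(theta)*px - sin(theta)*py + tx
= -0.1392*2.3 - 0.9903*1.4 + 0.7
= -1.0065


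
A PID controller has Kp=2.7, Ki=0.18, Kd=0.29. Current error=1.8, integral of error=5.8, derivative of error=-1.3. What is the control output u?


u = Kp*e + Ki*int(e) + Kd*de/dt
= 2.7*1.8 + 0.18*5.8 + 0.29*(-1.3)
= 4.86 + 1.044 + -0.377
= 5.527


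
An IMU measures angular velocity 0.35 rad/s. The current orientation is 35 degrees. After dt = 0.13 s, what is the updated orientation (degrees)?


delta_theta = w * dt = 0.35 * 0.13 = 0.0455 rad
= 2.607 deg
theta_new = 35 + 2.607 = 37.607 deg


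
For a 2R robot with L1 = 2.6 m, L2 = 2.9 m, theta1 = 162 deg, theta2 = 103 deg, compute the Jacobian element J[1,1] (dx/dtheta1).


J[1,1] = -L1*sin(t1) - L2*sin(t1+t2)
= -2.6*sin(162) - 2.9*sin(265)
= 2.0855


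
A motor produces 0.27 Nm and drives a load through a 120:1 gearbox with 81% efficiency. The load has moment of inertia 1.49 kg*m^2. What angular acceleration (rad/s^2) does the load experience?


tau_out = tau_motor * N * eta
= 0.27 * 120 * 0.81 = 26.244 Nm
alpha = tau_out / I = 26.244 / 1.49
= 17.6134 rad/s^2


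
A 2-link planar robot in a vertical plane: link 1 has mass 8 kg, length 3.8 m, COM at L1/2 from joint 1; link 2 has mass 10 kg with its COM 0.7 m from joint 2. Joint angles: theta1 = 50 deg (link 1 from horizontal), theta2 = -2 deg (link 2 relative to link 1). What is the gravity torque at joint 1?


Horizontal distance from joint 1 to link-1 COM:
  x_c1 = (L1/2)*cos(t1) = 1.9 * 0.6428 = 1.2213 m
Horizontal distance from joint 1 to link-2 COM:
  x_c2 = L1*cos(t1) + Lc2*cos(t1+t2)
       = 3.8*0.6428 + 0.7*0.6691 = 2.911 m
tau1 = m1*g*x_c1 + m2*g*x_c2
     = 8*9.81*1.2213 + 10*9.81*2.911
     = 95.8473 + 285.5676
     = 381.4149 Nm


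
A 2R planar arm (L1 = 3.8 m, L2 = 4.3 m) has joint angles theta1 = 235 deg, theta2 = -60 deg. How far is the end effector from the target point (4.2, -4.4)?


End effector via forward kinematics:
x = L1*cos(t1) + L2*cos(t1+t2) = -6.4632
y = L1*sin(t1) + L2*sin(t1+t2) = -2.738
Distance to target:
d = sqrt((4.2 - -6.4632)^2 + (-4.4 - -2.738)^2)
= sqrt(113.7044 + 2.7622)
= 10.792 m


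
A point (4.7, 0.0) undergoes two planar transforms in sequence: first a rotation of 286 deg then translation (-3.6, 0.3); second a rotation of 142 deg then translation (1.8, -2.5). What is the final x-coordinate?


After transform 1:
x1 = cos(286)*4.7 - sin(286)*0.0 + -3.6 = -2.3045
y1 = sin(286)*4.7 + cos(286)*0.0 + 0.3 = -4.2179
After transform 2:
x2 = cos(142)*-2.3045 - sin(142)*-4.2179 + 1.8
= 6.2128


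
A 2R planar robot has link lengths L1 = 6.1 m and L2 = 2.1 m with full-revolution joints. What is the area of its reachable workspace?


r_max = L1 + L2 = 8.2 m
r_min = |L1 - L2| = 4.0 m
Area = pi*(r_max^2 - r_min^2)
= pi*(67.24 - 16.0)
= pi * 51.24
= 160.9752 m^2


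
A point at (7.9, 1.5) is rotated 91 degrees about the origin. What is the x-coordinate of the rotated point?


x' = x*cos(theta) - y*sin(theta)
cos(91 deg) = -0.0175, sin(91 deg) = 0.9998
x' = 7.9 * -0.0175 - 1.5 * 0.9998
= -0.1379 - 1.4998
= -1.6376


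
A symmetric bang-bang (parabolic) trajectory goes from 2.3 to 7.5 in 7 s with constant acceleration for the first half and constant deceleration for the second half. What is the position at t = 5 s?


Symmetric rest-to-rest: each phase covers (pf-p0)/2 in time T/2. 0.5*a*(T/2)^2 = (pf-p0)/2 => a = 4*(pf-p0)/T^2
a = 4*(7.5-2.3)/7^2 = 0.4245
t = 5 is in the deceleration phase (t > T/2).
p = pf - 0.5*a*(T-t)^2 = 7.5 - 0.5*0.4245*2^2
= 6.651


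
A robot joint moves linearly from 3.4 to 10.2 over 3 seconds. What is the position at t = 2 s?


s = t/T = 2/3 = 0.6667
p(t) = p0 + (pf-p0)*s
= 3.4 + (10.2 - 3.4) * 0.6667
= 7.9333


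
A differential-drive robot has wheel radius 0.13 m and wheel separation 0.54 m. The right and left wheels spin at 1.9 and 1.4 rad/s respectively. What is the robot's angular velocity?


vR = r*wR = 0.13*1.9 = 0.247 m/s
vL = r*wL = 0.13*1.4 = 0.182 m/s
v = (vR+vL)/2 = 0.2145 m/s
omega = (vR-vL)/L = 0.1204 rad/s
angular velocity = 0.1204 rad/s


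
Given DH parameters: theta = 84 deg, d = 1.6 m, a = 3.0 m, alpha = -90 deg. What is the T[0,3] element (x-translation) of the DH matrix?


T[0,3] = a * cos(theta)
= 3.0 * cos(84 deg)
= 3.0 * 0.1045
= 0.3136


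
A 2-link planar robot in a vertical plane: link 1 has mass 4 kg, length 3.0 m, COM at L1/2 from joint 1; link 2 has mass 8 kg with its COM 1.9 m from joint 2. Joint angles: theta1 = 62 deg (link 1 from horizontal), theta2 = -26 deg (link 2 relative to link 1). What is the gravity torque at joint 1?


Horizontal distance from joint 1 to link-1 COM:
  x_c1 = (L1/2)*cos(t1) = 1.5 * 0.4695 = 0.7042 m
Horizontal distance from joint 1 to link-2 COM:
  x_c2 = L1*cos(t1) + Lc2*cos(t1+t2)
       = 3.0*0.4695 + 1.9*0.809 = 2.9455 m
tau1 = m1*g*x_c1 + m2*g*x_c2
     = 4*9.81*0.7042 + 8*9.81*2.9455
     = 27.6331 + 231.1665
     = 258.7996 Nm


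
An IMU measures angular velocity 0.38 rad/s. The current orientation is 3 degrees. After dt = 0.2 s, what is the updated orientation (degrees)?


delta_theta = w * dt = 0.38 * 0.2 = 0.076 rad
= 4.3545 deg
theta_new = 3 + 4.3545 = 7.3545 deg


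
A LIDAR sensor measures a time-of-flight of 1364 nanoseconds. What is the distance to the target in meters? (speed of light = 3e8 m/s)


tof = 1364 ns = 1.364e-06 s
dist = c * tof / 2
= 3e8 * 1.364e-06 / 2
= 204.6 m


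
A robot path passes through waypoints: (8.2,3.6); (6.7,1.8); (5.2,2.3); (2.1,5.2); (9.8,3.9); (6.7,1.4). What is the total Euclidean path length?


Segment lengths:
  seg1 = sqrt((-1.5)^2 + (-1.8)^2) = 2.3431
  seg2 = sqrt((-1.5)^2 + (0.5)^2) = 1.5811
  seg3 = sqrt((-3.1)^2 + (2.9)^2) = 4.245
  seg4 = sqrt((7.7)^2 + (-1.3)^2) = 7.809
  seg5 = sqrt((-3.1)^2 + (-2.5)^2) = 3.9825
Total = 19.9606


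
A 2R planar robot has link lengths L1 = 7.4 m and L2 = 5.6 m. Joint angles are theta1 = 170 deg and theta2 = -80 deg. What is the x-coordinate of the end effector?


Convert angles to radians: theta1 = 2.9671, theta2 = -1.3963
x = L1*cos(theta1) + L2*cos(theta1+theta2)
x = -7.2876 + -0.0
x = -7.2876


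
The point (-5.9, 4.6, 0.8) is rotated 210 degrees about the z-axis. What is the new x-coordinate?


Rotation about z-axis: x' = x*cos(theta) - y*sin(theta)
= -5.9 * -0.866 - 4.6 * -0.5
= 7.4095


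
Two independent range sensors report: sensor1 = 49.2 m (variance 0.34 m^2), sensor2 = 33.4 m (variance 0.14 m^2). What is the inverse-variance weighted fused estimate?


w1 = (1/var1) / (1/var1 + 1/var2)
   = 2.9412 / (2.9412 + 7.1429) = 0.2917
w2 = 1 - w1 = 0.7083
fused = w1*s1 + w2*s2 = 14.35 + 23.6583
= 38.0083 m


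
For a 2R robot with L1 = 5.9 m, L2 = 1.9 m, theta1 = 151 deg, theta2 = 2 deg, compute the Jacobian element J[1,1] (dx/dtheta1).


J[1,1] = -L1*sin(t1) - L2*sin(t1+t2)
= -5.9*sin(151) - 1.9*sin(153)
= -3.723


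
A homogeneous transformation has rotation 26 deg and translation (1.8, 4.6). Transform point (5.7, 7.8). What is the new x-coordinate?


x' = cos(theta)*px - sin(theta)*py + tx
= 0.8988*5.7 - 0.4384*7.8 + 1.8
= 3.5038


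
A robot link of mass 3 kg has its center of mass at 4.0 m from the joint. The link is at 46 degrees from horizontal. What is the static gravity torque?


tau = m*g*L*cos(angle)
= 3 * 9.81 * 4.0 * cos(46 deg)
= 3 * 9.81 * 4.0 * 0.6947
= 81.7752 Nm


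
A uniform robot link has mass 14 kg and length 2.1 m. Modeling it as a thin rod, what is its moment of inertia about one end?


I = (1/3) * m * L^2
= (1/3) * 14 * 2.1^2
= 0.333333 * 14 * 4.41
= 20.58 kg*m^2


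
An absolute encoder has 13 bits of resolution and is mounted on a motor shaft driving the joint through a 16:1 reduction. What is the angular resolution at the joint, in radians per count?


counts = 2^13 = 8192
effective counts at joint = 8192 * 16 = 131072
resolution = 2*pi / 131072
= 4.7937e-05 rad/count


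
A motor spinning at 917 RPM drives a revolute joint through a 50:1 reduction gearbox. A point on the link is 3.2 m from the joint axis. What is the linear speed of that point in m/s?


omega_motor = 917 * 2*pi/60 = 96.028 rad/s
omega_joint = omega_motor / 50 = 1.9206 rad/s
v = omega_joint * r = 1.9206 * 3.2
= 6.1458 m/s


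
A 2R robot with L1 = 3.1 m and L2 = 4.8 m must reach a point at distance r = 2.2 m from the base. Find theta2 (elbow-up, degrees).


cos(theta2) = (r^2 - L1^2 - L2^2) / (2*L1*L2)
cos(theta2) = (4.84 - 9.61 - 23.04) / 29.76
cos(theta2) = -0.934476
theta2 = 159.1436 degrees


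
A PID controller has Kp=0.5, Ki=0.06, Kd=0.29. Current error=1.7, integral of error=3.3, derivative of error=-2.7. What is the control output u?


u = Kp*e + Ki*int(e) + Kd*de/dt
= 0.5*1.7 + 0.06*3.3 + 0.29*(-2.7)
= 0.85 + 0.198 + -0.783
= 0.265


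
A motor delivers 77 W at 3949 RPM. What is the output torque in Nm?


omega = 3949 * 2*pi/60 = 413.5383 rad/s
tau = P / omega = 77 / 413.5383
= 0.1862 Nm


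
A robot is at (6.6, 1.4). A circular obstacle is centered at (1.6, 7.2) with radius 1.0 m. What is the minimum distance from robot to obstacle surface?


center_dist = sqrt((6.6-1.6)^2 + (1.4-7.2)^2)
= sqrt(25.0 + 33.64)
= 7.6577
min_dist = center_dist - radius = 7.6577 - 1.0 = 6.6577 m


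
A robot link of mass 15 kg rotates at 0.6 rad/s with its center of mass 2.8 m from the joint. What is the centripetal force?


F = m * omega^2 * r
= 15 * 0.6^2 * 2.8
= 15 * 0.36 * 2.8
= 15.12 N


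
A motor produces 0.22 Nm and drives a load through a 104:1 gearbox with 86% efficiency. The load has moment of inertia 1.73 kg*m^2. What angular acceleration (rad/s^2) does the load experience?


tau_out = tau_motor * N * eta
= 0.22 * 104 * 0.86 = 19.6768 Nm
alpha = tau_out / I = 19.6768 / 1.73
= 11.3739 rad/s^2


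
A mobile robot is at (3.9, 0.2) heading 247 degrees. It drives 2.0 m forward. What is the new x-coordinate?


x_new = x0 + d*cos(theta)
= 3.9 + 2.0*cos(247)
= 3.9 + -0.7815
= 3.1185


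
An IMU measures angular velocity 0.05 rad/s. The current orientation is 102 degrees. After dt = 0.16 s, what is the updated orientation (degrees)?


delta_theta = w * dt = 0.05 * 0.16 = 0.008 rad
= 0.4584 deg
theta_new = 102 + 0.4584 = 102.4584 deg


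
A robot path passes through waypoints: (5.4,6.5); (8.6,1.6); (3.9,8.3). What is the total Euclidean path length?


Segment lengths:
  seg1 = sqrt((3.2)^2 + (-4.9)^2) = 5.8523
  seg2 = sqrt((-4.7)^2 + (6.7)^2) = 8.1841
Total = 14.0365


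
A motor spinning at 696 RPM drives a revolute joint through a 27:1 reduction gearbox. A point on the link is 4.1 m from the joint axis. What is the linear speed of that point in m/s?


omega_motor = 696 * 2*pi/60 = 72.8849 rad/s
omega_joint = omega_motor / 27 = 2.6994 rad/s
v = omega_joint * r = 2.6994 * 4.1
= 11.0677 m/s


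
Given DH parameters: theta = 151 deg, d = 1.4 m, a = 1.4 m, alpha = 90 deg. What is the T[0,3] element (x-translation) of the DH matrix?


T[0,3] = a * cos(theta)
= 1.4 * cos(151 deg)
= 1.4 * -0.8746
= -1.2245


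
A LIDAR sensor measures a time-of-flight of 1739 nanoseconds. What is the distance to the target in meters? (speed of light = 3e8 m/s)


tof = 1739 ns = 1.739e-06 s
dist = c * tof / 2
= 3e8 * 1.739e-06 / 2
= 260.85 m


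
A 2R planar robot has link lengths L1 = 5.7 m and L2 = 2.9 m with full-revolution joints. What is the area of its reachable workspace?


r_max = L1 + L2 = 8.6 m
r_min = |L1 - L2| = 2.8 m
Area = pi*(r_max^2 - r_min^2)
= pi*(73.96 - 7.84)
= pi * 66.12
= 207.7221 m^2


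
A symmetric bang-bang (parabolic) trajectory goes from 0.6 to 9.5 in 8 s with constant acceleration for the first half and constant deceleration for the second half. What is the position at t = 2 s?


Symmetric rest-to-rest: each phase covers (pf-p0)/2 in time T/2. 0.5*a*(T/2)^2 = (pf-p0)/2 => a = 4*(pf-p0)/T^2
a = 4*(9.5-0.6)/8^2 = 0.5563
t = 2 is in the acceleration phase (t <= T/2).
p = p0 + 0.5*a*t^2 = 0.6 + 0.5*0.5563*2^2
= 1.7125


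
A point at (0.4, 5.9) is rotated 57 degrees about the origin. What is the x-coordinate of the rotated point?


x' = x*cos(theta) - y*sin(theta)
cos(57 deg) = 0.5446, sin(57 deg) = 0.8387
x' = 0.4 * 0.5446 - 5.9 * 0.8387
= 0.2179 - 4.9482
= -4.7303


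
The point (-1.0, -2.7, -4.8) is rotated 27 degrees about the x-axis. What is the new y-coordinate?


Rotation about x-axis: y' = y*cos(theta) - z*sin(theta)
= -2.7 * 0.891 - -4.8 * 0.454
= -0.2266


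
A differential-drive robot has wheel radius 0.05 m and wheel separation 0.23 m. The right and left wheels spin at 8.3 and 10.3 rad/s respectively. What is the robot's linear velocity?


vR = r*wR = 0.05*8.3 = 0.415 m/s
vL = r*wL = 0.05*10.3 = 0.515 m/s
v = (vR+vL)/2 = 0.465 m/s
omega = (vR-vL)/L = -0.4348 rad/s
linear velocity = 0.465 m/s


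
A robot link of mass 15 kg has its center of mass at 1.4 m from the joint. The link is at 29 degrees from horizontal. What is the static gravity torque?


tau = m*g*L*cos(angle)
= 15 * 9.81 * 1.4 * cos(29 deg)
= 15 * 9.81 * 1.4 * 0.8746
= 180.1804 Nm


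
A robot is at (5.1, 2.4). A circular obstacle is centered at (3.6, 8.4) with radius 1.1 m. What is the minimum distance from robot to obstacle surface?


center_dist = sqrt((5.1-3.6)^2 + (2.4-8.4)^2)
= sqrt(2.25 + 36.0)
= 6.1847
min_dist = center_dist - radius = 6.1847 - 1.1 = 5.0847 m


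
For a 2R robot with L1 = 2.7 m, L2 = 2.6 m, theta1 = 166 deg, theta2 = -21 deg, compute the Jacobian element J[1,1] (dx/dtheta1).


J[1,1] = -L1*sin(t1) - L2*sin(t1+t2)
= -2.7*sin(166) - 2.6*sin(145)
= -2.1445


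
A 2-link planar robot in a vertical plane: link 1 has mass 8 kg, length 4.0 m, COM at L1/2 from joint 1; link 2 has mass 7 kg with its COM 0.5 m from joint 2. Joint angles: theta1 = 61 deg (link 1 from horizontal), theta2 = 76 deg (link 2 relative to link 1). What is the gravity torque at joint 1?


Horizontal distance from joint 1 to link-1 COM:
  x_c1 = (L1/2)*cos(t1) = 2.0 * 0.4848 = 0.9696 m
Horizontal distance from joint 1 to link-2 COM:
  x_c2 = L1*cos(t1) + Lc2*cos(t1+t2)
       = 4.0*0.4848 + 0.5*-0.7314 = 1.5736 m
tau1 = m1*g*x_c1 + m2*g*x_c2
     = 8*9.81*0.9696 + 7*9.81*1.5736
     = 76.0957 + 108.0565
     = 184.1522 Nm


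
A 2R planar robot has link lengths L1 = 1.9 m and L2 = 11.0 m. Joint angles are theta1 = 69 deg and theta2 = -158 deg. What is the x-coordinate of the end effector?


Convert angles to radians: theta1 = 1.2043, theta2 = -2.7576
x = L1*cos(theta1) + L2*cos(theta1+theta2)
x = 0.6809 + 0.192
x = 0.8729


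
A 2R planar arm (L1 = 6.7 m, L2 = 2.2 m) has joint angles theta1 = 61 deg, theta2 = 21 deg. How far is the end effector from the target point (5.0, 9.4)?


End effector via forward kinematics:
x = L1*cos(t1) + L2*cos(t1+t2) = 3.5544
y = L1*sin(t1) + L2*sin(t1+t2) = 8.0385
Distance to target:
d = sqrt((5.0 - 3.5544)^2 + (9.4 - 8.0385)^2)
= sqrt(2.0897 + 1.8536)
= 1.9858 m


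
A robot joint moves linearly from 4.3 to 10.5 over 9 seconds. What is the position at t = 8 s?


s = t/T = 8/9 = 0.8889
p(t) = p0 + (pf-p0)*s
= 4.3 + (10.5 - 4.3) * 0.8889
= 9.8111


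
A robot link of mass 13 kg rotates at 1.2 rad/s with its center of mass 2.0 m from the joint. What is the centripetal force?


F = m * omega^2 * r
= 13 * 1.2^2 * 2.0
= 13 * 1.44 * 2.0
= 37.44 N


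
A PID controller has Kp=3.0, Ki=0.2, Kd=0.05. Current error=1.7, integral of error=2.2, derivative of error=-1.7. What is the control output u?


u = Kp*e + Ki*int(e) + Kd*de/dt
= 3.0*1.7 + 0.2*2.2 + 0.05*(-1.7)
= 5.1 + 0.44 + -0.085
= 5.455


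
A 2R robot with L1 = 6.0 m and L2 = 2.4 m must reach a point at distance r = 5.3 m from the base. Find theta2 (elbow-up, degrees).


cos(theta2) = (r^2 - L1^2 - L2^2) / (2*L1*L2)
cos(theta2) = (28.09 - 36.0 - 5.76) / 28.8
cos(theta2) = -0.474653
theta2 = 118.3367 degrees


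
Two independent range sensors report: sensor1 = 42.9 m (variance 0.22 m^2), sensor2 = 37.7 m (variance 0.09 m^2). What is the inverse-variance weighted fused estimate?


w1 = (1/var1) / (1/var1 + 1/var2)
   = 4.5455 / (4.5455 + 11.1111) = 0.2903
w2 = 1 - w1 = 0.7097
fused = w1*s1 + w2*s2 = 12.4548 + 26.7548
= 39.2097 m


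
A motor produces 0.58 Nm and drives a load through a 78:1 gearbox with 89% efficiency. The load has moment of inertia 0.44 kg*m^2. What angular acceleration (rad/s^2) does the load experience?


tau_out = tau_motor * N * eta
= 0.58 * 78 * 0.89 = 40.2636 Nm
alpha = tau_out / I = 40.2636 / 0.44
= 91.5082 rad/s^2


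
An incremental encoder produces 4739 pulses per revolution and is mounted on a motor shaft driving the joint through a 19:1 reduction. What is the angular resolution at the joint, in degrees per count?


counts per rev = 4739
effective counts at joint = 4739 * 19 = 90041
resolution = 360 / 90041
= 0.004 deg/count


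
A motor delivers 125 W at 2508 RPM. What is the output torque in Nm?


omega = 2508 * 2*pi/60 = 262.6371 rad/s
tau = P / omega = 125 / 262.6371
= 0.4759 Nm


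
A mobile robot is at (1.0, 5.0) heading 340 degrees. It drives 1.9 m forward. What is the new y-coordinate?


y_new = y0 + d*sin(theta)
= 5.0 + 1.9*sin(340)
= 5.0 + -0.6498
= 4.3502


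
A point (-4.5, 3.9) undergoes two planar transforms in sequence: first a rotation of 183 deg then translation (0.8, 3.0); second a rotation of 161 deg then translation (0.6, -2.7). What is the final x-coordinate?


After transform 1:
x1 = cos(183)*-4.5 - sin(183)*3.9 + 0.8 = 5.4979
y1 = sin(183)*-4.5 + cos(183)*3.9 + 3.0 = -0.6591
After transform 2:
x2 = cos(161)*5.4979 - sin(161)*-0.6591 + 0.6
= -4.3838


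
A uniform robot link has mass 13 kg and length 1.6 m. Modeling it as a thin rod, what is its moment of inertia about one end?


I = (1/3) * m * L^2
= (1/3) * 13 * 1.6^2
= 0.333333 * 13 * 2.56
= 11.0933 kg*m^2


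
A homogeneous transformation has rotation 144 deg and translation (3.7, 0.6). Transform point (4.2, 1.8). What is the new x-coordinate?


x' = cos(theta)*px - sin(theta)*py + tx
= -0.809*4.2 - 0.5878*1.8 + 3.7
= -0.7559


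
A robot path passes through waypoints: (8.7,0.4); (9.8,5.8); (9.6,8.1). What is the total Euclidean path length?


Segment lengths:
  seg1 = sqrt((1.1)^2 + (5.4)^2) = 5.5109
  seg2 = sqrt((-0.2)^2 + (2.3)^2) = 2.3087
Total = 7.8196


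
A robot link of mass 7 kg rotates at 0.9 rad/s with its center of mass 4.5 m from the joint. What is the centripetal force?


F = m * omega^2 * r
= 7 * 0.9^2 * 4.5
= 7 * 0.81 * 4.5
= 25.515 N


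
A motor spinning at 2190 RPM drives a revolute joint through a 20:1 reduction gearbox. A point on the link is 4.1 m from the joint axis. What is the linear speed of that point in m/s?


omega_motor = 2190 * 2*pi/60 = 229.3363 rad/s
omega_joint = omega_motor / 20 = 11.4668 rad/s
v = omega_joint * r = 11.4668 * 4.1
= 47.0139 m/s


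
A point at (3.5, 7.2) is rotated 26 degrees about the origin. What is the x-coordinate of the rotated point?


x' = x*cos(theta) - y*sin(theta)
cos(26 deg) = 0.8988, sin(26 deg) = 0.4384
x' = 3.5 * 0.8988 - 7.2 * 0.4384
= 3.1458 - 3.1563
= -0.0105


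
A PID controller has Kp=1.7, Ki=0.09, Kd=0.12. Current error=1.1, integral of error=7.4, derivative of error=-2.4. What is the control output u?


u = Kp*e + Ki*int(e) + Kd*de/dt
= 1.7*1.1 + 0.09*7.4 + 0.12*(-2.4)
= 1.87 + 0.666 + -0.288
= 2.248


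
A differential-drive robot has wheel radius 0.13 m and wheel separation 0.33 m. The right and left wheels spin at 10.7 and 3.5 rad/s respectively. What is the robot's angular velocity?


vR = r*wR = 0.13*10.7 = 1.391 m/s
vL = r*wL = 0.13*3.5 = 0.455 m/s
v = (vR+vL)/2 = 0.923 m/s
omega = (vR-vL)/L = 2.8364 rad/s
angular velocity = 2.8364 rad/s


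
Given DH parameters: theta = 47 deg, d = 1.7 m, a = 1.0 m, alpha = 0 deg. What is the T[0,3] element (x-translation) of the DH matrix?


T[0,3] = a * cos(theta)
= 1.0 * cos(47 deg)
= 1.0 * 0.682
= 0.682


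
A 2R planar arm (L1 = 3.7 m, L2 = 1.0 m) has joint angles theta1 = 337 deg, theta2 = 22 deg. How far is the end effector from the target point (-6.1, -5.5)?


End effector via forward kinematics:
x = L1*cos(t1) + L2*cos(t1+t2) = 4.4057
y = L1*sin(t1) + L2*sin(t1+t2) = -1.4632
Distance to target:
d = sqrt((-6.1 - 4.4057)^2 + (-5.5 - -1.4632)^2)
= sqrt(110.3701 + 16.2961)
= 11.2546 m


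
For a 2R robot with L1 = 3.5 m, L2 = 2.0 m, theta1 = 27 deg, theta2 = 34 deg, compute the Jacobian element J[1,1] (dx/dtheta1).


J[1,1] = -L1*sin(t1) - L2*sin(t1+t2)
= -3.5*sin(27) - 2.0*sin(61)
= -3.3382


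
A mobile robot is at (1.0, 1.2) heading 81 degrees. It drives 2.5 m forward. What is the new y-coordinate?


y_new = y0 + d*sin(theta)
= 1.2 + 2.5*sin(81)
= 1.2 + 2.4692
= 3.6692


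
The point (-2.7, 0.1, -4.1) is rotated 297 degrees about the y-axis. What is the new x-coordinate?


Rotation about y-axis: x' = x*cos(theta) + z*sin(theta)
= -2.7 * 0.454 + -4.1 * -0.891
= 2.4274


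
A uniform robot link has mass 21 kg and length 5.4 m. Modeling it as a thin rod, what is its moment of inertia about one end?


I = (1/3) * m * L^2
= (1/3) * 21 * 5.4^2
= 0.333333 * 21 * 29.16
= 204.12 kg*m^2


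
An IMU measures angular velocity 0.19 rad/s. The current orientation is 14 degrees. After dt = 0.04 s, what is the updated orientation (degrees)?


delta_theta = w * dt = 0.19 * 0.04 = 0.0076 rad
= 0.4354 deg
theta_new = 14 + 0.4354 = 14.4354 deg


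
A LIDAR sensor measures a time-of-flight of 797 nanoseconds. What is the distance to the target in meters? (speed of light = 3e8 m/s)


tof = 797 ns = 7.97e-07 s
dist = c * tof / 2
= 3e8 * 7.97e-07 / 2
= 119.55 m


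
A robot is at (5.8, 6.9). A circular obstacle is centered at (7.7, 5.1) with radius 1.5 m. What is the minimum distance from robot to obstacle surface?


center_dist = sqrt((5.8-7.7)^2 + (6.9-5.1)^2)
= sqrt(3.61 + 3.24)
= 2.6173
min_dist = center_dist - radius = 2.6173 - 1.5 = 1.1173 m


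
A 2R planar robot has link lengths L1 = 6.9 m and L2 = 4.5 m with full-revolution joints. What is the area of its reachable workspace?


r_max = L1 + L2 = 11.4 m
r_min = |L1 - L2| = 2.4 m
Area = pi*(r_max^2 - r_min^2)
= pi*(129.96 - 5.76)
= pi * 124.2
= 390.1858 m^2


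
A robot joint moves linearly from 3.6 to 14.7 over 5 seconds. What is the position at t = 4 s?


s = t/T = 4/5 = 0.8
p(t) = p0 + (pf-p0)*s
= 3.6 + (14.7 - 3.6) * 0.8
= 12.48


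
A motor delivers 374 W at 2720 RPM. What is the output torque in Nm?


omega = 2720 * 2*pi/60 = 284.8377 rad/s
tau = P / omega = 374 / 284.8377
= 1.313 Nm


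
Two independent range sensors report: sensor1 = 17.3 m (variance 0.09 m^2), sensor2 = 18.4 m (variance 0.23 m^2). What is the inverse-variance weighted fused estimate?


w1 = (1/var1) / (1/var1 + 1/var2)
   = 11.1111 / (11.1111 + 4.3478) = 0.7188
w2 = 1 - w1 = 0.2812
fused = w1*s1 + w2*s2 = 12.4344 + 5.175
= 17.6094 m


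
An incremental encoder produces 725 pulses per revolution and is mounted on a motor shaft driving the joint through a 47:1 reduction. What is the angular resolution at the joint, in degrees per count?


counts per rev = 725
effective counts at joint = 725 * 47 = 34075
resolution = 360 / 34075
= 0.0106 deg/count


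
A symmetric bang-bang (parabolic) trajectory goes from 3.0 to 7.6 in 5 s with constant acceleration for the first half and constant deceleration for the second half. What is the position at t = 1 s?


Symmetric rest-to-rest: each phase covers (pf-p0)/2 in time T/2. 0.5*a*(T/2)^2 = (pf-p0)/2 => a = 4*(pf-p0)/T^2
a = 4*(7.6-3.0)/5^2 = 0.736
t = 1 is in the acceleration phase (t <= T/2).
p = p0 + 0.5*a*t^2 = 3.0 + 0.5*0.736*1^2
= 3.368


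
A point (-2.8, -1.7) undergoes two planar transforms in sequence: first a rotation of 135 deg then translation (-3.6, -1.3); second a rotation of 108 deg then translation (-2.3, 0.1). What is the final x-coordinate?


After transform 1:
x1 = cos(135)*-2.8 - sin(135)*-1.7 + -3.6 = -0.418
y1 = sin(135)*-2.8 + cos(135)*-1.7 + -1.3 = -2.0778
After transform 2:
x2 = cos(108)*-0.418 - sin(108)*-2.0778 + -2.3
= -0.1947


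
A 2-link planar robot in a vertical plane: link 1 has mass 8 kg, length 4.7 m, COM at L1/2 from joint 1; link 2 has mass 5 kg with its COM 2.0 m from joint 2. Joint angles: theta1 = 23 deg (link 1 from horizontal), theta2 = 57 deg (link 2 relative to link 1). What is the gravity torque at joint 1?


Horizontal distance from joint 1 to link-1 COM:
  x_c1 = (L1/2)*cos(t1) = 2.35 * 0.9205 = 2.1632 m
Horizontal distance from joint 1 to link-2 COM:
  x_c2 = L1*cos(t1) + Lc2*cos(t1+t2)
       = 4.7*0.9205 + 2.0*0.1736 = 4.6737 m
tau1 = m1*g*x_c1 + m2*g*x_c2
     = 8*9.81*2.1632 + 5*9.81*4.6737
     = 169.7669 + 229.2435
     = 399.0103 Nm


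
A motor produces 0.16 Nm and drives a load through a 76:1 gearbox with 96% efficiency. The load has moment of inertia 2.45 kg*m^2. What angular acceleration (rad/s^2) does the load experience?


tau_out = tau_motor * N * eta
= 0.16 * 76 * 0.96 = 11.6736 Nm
alpha = tau_out / I = 11.6736 / 2.45
= 4.7647 rad/s^2


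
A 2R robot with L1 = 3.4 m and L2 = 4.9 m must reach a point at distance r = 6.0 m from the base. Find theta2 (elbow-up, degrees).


cos(theta2) = (r^2 - L1^2 - L2^2) / (2*L1*L2)
cos(theta2) = (36.0 - 11.56 - 24.01) / 33.32
cos(theta2) = 0.012905
theta2 = 89.2606 degrees


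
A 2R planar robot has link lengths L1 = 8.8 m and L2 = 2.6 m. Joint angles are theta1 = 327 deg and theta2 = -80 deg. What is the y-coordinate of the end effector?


Convert angles to radians: theta1 = 5.7072, theta2 = -1.3963
y = L1*sin(theta1) + L2*sin(theta1+theta2)
y = -4.7928 + -2.3933
y = -7.1861


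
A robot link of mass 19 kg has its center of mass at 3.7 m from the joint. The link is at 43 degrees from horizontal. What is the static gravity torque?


tau = m*g*L*cos(angle)
= 19 * 9.81 * 3.7 * cos(43 deg)
= 19 * 9.81 * 3.7 * 0.7314
= 504.373 Nm


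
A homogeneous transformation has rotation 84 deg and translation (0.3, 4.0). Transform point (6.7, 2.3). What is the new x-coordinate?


x' = cos(theta)*px - sin(theta)*py + tx
= 0.1045*6.7 - 0.9945*2.3 + 0.3
= -1.2871


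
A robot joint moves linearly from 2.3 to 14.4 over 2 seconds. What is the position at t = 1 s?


s = t/T = 1/2 = 0.5
p(t) = p0 + (pf-p0)*s
= 2.3 + (14.4 - 2.3) * 0.5
= 8.35


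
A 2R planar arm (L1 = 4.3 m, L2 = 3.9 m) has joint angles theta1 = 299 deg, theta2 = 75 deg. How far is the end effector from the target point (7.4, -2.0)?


End effector via forward kinematics:
x = L1*cos(t1) + L2*cos(t1+t2) = 5.8688
y = L1*sin(t1) + L2*sin(t1+t2) = -2.8174
Distance to target:
d = sqrt((7.4 - 5.8688)^2 + (-2.0 - -2.8174)^2)
= sqrt(2.3445 + 0.6681)
= 1.7357 m


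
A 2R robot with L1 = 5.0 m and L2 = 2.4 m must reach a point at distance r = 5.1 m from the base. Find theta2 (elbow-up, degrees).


cos(theta2) = (r^2 - L1^2 - L2^2) / (2*L1*L2)
cos(theta2) = (26.01 - 25.0 - 5.76) / 24.0
cos(theta2) = -0.197917
theta2 = 101.4152 degrees


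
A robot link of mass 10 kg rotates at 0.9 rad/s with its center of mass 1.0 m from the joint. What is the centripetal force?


F = m * omega^2 * r
= 10 * 0.9^2 * 1.0
= 10 * 0.81 * 1.0
= 8.1 N


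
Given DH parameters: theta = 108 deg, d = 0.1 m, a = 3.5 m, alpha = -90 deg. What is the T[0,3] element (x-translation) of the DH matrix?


T[0,3] = a * cos(theta)
= 3.5 * cos(108 deg)
= 3.5 * -0.309
= -1.0816


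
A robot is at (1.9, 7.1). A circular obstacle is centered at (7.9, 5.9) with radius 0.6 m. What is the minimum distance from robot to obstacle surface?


center_dist = sqrt((1.9-7.9)^2 + (7.1-5.9)^2)
= sqrt(36.0 + 1.44)
= 6.1188
min_dist = center_dist - radius = 6.1188 - 0.6 = 5.5188 m


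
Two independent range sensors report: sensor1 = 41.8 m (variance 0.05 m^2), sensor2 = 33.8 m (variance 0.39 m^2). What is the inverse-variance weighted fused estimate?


w1 = (1/var1) / (1/var1 + 1/var2)
   = 20.0 / (20.0 + 2.5641) = 0.8864
w2 = 1 - w1 = 0.1136
fused = w1*s1 + w2*s2 = 37.05 + 3.8409
= 40.8909 m


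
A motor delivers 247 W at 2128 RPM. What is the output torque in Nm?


omega = 2128 * 2*pi/60 = 222.8436 rad/s
tau = P / omega = 247 / 222.8436
= 1.1084 Nm


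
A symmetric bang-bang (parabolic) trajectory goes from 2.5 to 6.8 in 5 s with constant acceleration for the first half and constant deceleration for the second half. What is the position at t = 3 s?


Symmetric rest-to-rest: each phase covers (pf-p0)/2 in time T/2. 0.5*a*(T/2)^2 = (pf-p0)/2 => a = 4*(pf-p0)/T^2
a = 4*(6.8-2.5)/5^2 = 0.688
t = 3 is in the deceleration phase (t > T/2).
p = pf - 0.5*a*(T-t)^2 = 6.8 - 0.5*0.688*2^2
= 5.424


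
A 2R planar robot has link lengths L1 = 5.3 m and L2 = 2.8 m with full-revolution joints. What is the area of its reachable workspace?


r_max = L1 + L2 = 8.1 m
r_min = |L1 - L2| = 2.5 m
Area = pi*(r_max^2 - r_min^2)
= pi*(65.61 - 6.25)
= pi * 59.36
= 186.4849 m^2


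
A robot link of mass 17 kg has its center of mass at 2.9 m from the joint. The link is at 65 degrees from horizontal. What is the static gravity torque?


tau = m*g*L*cos(angle)
= 17 * 9.81 * 2.9 * cos(65 deg)
= 17 * 9.81 * 2.9 * 0.4226
= 204.3921 Nm


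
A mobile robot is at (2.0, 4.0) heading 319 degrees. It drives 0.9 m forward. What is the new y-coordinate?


y_new = y0 + d*sin(theta)
= 4.0 + 0.9*sin(319)
= 4.0 + -0.5905
= 3.4095


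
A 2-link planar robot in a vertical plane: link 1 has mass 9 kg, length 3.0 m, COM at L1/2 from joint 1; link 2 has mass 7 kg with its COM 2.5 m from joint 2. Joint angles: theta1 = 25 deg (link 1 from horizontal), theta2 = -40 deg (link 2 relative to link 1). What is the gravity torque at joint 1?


Horizontal distance from joint 1 to link-1 COM:
  x_c1 = (L1/2)*cos(t1) = 1.5 * 0.9063 = 1.3595 m
Horizontal distance from joint 1 to link-2 COM:
  x_c2 = L1*cos(t1) + Lc2*cos(t1+t2)
       = 3.0*0.9063 + 2.5*0.9659 = 5.1337 m
tau1 = m1*g*x_c1 + m2*g*x_c2
     = 9*9.81*1.3595 + 7*9.81*5.1337
     = 120.0269 + 352.5338
     = 472.5607 Nm


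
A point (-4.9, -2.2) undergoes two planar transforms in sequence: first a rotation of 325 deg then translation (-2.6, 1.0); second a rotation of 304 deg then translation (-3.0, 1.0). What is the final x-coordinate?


After transform 1:
x1 = cos(325)*-4.9 - sin(325)*-2.2 + -2.6 = -7.8757
y1 = sin(325)*-4.9 + cos(325)*-2.2 + 1.0 = 2.0084
After transform 2:
x2 = cos(304)*-7.8757 - sin(304)*2.0084 + -3.0
= -5.739


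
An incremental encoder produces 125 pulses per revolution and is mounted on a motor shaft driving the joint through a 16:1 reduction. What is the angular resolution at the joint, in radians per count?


counts per rev = 125
effective counts at joint = 125 * 16 = 2000
resolution = 2*pi / 2000
= 0.0031 rad/count


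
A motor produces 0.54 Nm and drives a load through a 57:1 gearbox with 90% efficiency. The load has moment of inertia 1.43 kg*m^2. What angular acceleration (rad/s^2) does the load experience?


tau_out = tau_motor * N * eta
= 0.54 * 57 * 0.9 = 27.702 Nm
alpha = tau_out / I = 27.702 / 1.43
= 19.372 rad/s^2


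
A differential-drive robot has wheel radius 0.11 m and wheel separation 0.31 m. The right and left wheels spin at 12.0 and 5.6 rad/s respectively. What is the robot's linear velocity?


vR = r*wR = 0.11*12.0 = 1.32 m/s
vL = r*wL = 0.11*5.6 = 0.616 m/s
v = (vR+vL)/2 = 0.968 m/s
omega = (vR-vL)/L = 2.271 rad/s
linear velocity = 0.968 m/s


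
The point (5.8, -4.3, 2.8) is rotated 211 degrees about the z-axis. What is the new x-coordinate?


Rotation about z-axis: x' = x*cos(theta) - y*sin(theta)
= 5.8 * -0.8572 - -4.3 * -0.515
= -7.1862


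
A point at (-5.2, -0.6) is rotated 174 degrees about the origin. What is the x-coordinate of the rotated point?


x' = x*cos(theta) - y*sin(theta)
cos(174 deg) = -0.9945, sin(174 deg) = 0.1045
x' = -5.2 * -0.9945 - -0.6 * 0.1045
= 5.1715 - -0.0627
= 5.2342


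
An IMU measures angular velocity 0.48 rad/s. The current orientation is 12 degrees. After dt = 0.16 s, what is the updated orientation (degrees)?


delta_theta = w * dt = 0.48 * 0.16 = 0.0768 rad
= 4.4003 deg
theta_new = 12 + 4.4003 = 16.4003 deg


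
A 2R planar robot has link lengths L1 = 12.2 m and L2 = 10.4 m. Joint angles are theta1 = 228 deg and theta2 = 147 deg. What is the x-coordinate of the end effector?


Convert angles to radians: theta1 = 3.9794, theta2 = 2.5656
x = L1*cos(theta1) + L2*cos(theta1+theta2)
x = -8.1634 + 10.0456
x = 1.8822


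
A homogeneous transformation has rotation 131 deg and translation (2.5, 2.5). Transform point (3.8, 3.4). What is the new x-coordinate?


x' = cos(theta)*px - sin(theta)*py + tx
= -0.6561*3.8 - 0.7547*3.4 + 2.5
= -2.559


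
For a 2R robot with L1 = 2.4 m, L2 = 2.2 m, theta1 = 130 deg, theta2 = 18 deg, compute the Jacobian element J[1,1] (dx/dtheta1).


J[1,1] = -L1*sin(t1) - L2*sin(t1+t2)
= -2.4*sin(130) - 2.2*sin(148)
= -3.0043


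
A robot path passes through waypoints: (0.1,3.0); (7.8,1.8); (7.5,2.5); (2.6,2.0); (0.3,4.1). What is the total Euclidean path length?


Segment lengths:
  seg1 = sqrt((7.7)^2 + (-1.2)^2) = 7.7929
  seg2 = sqrt((-0.3)^2 + (0.7)^2) = 0.7616
  seg3 = sqrt((-4.9)^2 + (-0.5)^2) = 4.9254
  seg4 = sqrt((-2.3)^2 + (2.1)^2) = 3.1145
Total = 16.5944


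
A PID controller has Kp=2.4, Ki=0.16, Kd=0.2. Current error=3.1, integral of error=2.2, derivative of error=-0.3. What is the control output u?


u = Kp*e + Ki*int(e) + Kd*de/dt
= 2.4*3.1 + 0.16*2.2 + 0.2*(-0.3)
= 7.44 + 0.352 + -0.06
= 7.732
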